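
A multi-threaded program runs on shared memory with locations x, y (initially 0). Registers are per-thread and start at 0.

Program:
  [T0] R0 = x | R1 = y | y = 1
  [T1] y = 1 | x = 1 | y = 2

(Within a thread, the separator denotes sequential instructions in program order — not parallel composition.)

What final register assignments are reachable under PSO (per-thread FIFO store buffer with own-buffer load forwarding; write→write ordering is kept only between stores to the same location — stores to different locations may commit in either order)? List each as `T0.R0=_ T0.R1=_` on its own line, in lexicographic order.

outcome vector order: (T0.R0,T0.R1)
|PSO outcomes| = 6

T0.R0=0 T0.R1=0
T0.R0=0 T0.R1=1
T0.R0=0 T0.R1=2
T0.R0=1 T0.R1=0
T0.R0=1 T0.R1=1
T0.R0=1 T0.R1=2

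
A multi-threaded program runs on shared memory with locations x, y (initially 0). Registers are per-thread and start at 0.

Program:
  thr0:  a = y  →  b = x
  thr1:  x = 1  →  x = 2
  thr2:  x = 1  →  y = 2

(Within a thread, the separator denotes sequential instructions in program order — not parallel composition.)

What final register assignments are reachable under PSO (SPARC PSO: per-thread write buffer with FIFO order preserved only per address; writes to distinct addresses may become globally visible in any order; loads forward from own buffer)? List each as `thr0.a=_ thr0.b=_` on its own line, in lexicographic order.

outcome vector order: (thr0.a,thr0.b)
|PSO outcomes| = 6

thr0.a=0 thr0.b=0
thr0.a=0 thr0.b=1
thr0.a=0 thr0.b=2
thr0.a=2 thr0.b=0
thr0.a=2 thr0.b=1
thr0.a=2 thr0.b=2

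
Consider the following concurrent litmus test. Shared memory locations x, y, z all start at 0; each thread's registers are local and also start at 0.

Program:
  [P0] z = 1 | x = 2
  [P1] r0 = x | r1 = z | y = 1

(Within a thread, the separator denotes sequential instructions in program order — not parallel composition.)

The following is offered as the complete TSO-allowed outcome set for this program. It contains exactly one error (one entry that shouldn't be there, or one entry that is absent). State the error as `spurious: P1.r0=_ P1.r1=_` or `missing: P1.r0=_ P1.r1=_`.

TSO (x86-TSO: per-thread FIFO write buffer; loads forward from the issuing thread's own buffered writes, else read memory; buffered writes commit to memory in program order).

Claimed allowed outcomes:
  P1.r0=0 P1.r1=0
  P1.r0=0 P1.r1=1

outcome vector order: (P1.r0,P1.r1)
under TSO → (0,0), (0,1), (2,1)
TSO∖claimed = {(2,1)}

missing: P1.r0=2 P1.r1=1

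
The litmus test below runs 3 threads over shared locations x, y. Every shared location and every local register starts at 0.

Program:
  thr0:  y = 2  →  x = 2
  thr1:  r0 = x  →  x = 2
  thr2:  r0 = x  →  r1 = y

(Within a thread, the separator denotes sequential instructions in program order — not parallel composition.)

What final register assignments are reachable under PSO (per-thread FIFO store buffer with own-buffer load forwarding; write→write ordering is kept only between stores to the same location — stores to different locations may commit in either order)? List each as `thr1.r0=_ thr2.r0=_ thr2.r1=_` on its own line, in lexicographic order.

outcome vector order: (thr1.r0,thr2.r0,thr2.r1)
|PSO outcomes| = 8

thr1.r0=0 thr2.r0=0 thr2.r1=0
thr1.r0=0 thr2.r0=0 thr2.r1=2
thr1.r0=0 thr2.r0=2 thr2.r1=0
thr1.r0=0 thr2.r0=2 thr2.r1=2
thr1.r0=2 thr2.r0=0 thr2.r1=0
thr1.r0=2 thr2.r0=0 thr2.r1=2
thr1.r0=2 thr2.r0=2 thr2.r1=0
thr1.r0=2 thr2.r0=2 thr2.r1=2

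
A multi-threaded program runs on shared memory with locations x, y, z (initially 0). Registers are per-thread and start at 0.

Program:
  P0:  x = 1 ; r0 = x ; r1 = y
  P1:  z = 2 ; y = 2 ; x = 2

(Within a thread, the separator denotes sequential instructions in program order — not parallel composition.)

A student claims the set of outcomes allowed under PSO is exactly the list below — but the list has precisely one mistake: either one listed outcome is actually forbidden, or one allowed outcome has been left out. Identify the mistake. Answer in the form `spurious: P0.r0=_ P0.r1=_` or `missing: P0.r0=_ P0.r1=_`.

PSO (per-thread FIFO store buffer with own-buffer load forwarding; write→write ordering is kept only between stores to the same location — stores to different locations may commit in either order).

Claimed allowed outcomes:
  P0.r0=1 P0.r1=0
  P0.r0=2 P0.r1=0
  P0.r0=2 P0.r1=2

missing: P0.r0=1 P0.r1=2

outcome vector order: (P0.r0,P0.r1)
PSO (4): 10 12 20 22
PSO∖claimed = {12}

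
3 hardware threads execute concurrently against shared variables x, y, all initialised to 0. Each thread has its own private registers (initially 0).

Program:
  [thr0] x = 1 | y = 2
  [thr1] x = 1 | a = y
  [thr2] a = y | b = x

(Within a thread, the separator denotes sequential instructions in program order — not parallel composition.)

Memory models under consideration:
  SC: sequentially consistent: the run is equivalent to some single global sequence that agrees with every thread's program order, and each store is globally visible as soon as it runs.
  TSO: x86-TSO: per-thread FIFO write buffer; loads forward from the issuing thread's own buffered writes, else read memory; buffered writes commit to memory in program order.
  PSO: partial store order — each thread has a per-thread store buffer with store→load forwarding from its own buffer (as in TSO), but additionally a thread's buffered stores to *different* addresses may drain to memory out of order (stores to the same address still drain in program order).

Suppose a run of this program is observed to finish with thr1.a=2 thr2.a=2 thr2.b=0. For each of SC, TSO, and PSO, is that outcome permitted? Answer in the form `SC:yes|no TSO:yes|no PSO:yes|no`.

SC:no TSO:no PSO:yes

outcome vector order: (thr1.a,thr2.a,thr2.b)
SC: 6 outcomes — {(0,0,0); (0,0,1); (0,2,1); (2,0,0); (2,0,1); (2,2,1)}
TSO: 6 outcomes — {(0,0,0); (0,0,1); (0,2,1); (2,0,0); (2,0,1); (2,2,1)}
PSO: 8 outcomes — {(0,0,0); (0,0,1); (0,2,0); (0,2,1); (2,0,0); (2,0,1); (2,2,0); (2,2,1)}
target (2,2,0) ∈ {PSO}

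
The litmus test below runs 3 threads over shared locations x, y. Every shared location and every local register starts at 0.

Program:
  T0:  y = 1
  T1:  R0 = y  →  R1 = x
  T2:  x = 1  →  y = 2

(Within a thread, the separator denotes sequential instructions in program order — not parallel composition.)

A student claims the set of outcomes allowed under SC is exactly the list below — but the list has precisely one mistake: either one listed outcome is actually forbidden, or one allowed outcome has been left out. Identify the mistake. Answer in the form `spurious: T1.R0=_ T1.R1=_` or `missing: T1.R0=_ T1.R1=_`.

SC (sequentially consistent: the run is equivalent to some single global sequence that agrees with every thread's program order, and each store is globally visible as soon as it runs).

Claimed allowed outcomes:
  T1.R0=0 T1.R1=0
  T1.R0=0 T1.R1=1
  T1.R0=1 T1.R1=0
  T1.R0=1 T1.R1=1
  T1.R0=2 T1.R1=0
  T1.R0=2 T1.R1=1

outcome vector order: (T1.R0,T1.R1)
under SC → <0 0> <0 1> <1 0> <1 1> <2 1>
claimed∖SC = {<2 0>}

spurious: T1.R0=2 T1.R1=0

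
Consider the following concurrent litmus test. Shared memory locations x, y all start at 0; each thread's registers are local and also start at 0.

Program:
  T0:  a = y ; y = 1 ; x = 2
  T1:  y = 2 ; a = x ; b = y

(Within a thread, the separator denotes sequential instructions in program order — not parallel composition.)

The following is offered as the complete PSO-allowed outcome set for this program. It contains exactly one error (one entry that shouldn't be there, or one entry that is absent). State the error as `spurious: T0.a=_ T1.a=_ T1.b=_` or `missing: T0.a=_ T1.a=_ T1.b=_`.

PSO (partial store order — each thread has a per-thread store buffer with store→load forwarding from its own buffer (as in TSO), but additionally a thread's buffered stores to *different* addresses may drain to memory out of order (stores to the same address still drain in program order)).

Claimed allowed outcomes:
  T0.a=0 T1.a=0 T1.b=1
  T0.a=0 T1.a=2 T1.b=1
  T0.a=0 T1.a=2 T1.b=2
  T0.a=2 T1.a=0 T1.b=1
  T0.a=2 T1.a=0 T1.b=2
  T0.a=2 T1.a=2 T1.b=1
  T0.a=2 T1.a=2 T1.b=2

missing: T0.a=0 T1.a=0 T1.b=2

outcome vector order: (T0.a,T1.a,T1.b)
[PSO] allowed = {0/0/1; 0/0/2; 0/2/1; 0/2/2; 2/0/1; 2/0/2; 2/2/1; 2/2/2}
PSO∖claimed = {0/0/2}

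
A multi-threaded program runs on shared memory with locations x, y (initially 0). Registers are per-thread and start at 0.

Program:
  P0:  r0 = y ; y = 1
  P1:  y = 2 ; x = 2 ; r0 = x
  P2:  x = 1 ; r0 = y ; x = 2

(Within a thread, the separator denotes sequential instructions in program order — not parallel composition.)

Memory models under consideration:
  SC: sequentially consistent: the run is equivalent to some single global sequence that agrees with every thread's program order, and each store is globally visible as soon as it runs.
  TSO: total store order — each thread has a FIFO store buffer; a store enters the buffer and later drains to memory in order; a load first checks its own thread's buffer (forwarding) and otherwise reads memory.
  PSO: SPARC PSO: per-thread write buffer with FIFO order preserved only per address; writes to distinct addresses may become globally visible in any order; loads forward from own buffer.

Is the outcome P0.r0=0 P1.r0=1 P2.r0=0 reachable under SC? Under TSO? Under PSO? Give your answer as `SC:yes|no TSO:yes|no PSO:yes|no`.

outcome vector order: (P0.r0,P1.r0,P2.r0)
[SC] allowed = {011, 012, 020, 021, 022, 211, 212, 220, 221, 222}
[TSO] allowed = {010, 011, 012, 020, 021, 022, 210, 211, 212, 220, 221, 222}
[PSO] allowed = {010, 011, 012, 020, 021, 022, 210, 211, 212, 220, 221, 222}
target 010 ∈ {TSO,PSO}

SC:no TSO:yes PSO:yes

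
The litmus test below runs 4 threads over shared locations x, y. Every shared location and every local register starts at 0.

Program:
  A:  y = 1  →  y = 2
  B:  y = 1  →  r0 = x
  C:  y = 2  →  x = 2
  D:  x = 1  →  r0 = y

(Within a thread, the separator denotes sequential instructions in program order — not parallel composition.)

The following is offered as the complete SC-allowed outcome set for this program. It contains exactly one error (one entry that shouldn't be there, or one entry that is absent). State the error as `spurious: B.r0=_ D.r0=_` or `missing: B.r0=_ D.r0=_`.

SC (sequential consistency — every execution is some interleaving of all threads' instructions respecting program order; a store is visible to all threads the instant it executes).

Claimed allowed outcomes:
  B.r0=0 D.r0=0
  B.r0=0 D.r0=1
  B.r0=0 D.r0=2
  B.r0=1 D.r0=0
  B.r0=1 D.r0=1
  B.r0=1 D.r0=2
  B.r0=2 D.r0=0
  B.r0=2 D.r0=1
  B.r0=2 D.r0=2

spurious: B.r0=0 D.r0=0

outcome vector order: (B.r0,D.r0)
under SC → (0,1); (0,2); (1,0); (1,1); (1,2); (2,0); (2,1); (2,2)
claimed∖SC = {(0,0)}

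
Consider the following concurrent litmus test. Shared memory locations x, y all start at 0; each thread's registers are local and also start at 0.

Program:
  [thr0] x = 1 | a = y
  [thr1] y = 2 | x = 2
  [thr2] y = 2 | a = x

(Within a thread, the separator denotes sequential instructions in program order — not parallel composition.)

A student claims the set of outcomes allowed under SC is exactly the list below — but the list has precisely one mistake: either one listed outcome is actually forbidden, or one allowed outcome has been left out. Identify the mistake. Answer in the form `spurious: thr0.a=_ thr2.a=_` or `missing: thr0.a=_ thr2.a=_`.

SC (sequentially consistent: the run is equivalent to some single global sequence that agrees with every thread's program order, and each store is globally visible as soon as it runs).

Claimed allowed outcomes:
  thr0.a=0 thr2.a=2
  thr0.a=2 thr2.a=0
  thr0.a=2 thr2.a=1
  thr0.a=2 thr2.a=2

missing: thr0.a=0 thr2.a=1

outcome vector order: (thr0.a,thr2.a)
[SC] allowed = {<0 1> <0 2> <2 0> <2 1> <2 2>}
SC∖claimed = {<0 1>}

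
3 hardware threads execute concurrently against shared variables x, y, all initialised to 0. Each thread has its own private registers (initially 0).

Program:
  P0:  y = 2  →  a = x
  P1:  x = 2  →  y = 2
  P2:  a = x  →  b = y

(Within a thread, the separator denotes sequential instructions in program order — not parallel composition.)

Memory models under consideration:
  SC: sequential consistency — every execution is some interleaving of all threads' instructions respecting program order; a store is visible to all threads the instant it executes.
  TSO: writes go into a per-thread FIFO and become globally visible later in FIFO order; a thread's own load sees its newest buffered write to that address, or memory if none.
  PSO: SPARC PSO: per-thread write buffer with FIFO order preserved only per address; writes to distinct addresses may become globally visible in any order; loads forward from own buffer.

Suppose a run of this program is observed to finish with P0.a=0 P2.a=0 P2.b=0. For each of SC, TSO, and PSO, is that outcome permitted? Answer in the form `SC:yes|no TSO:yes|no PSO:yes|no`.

outcome vector order: (P0.a,P2.a,P2.b)
SC: 7 outcomes — {000 002 022 200 202 220 222}
TSO: 8 outcomes — {000 002 020 022 200 202 220 222}
PSO: 8 outcomes — {000 002 020 022 200 202 220 222}
target 000 ∈ {SC,TSO,PSO}

SC:yes TSO:yes PSO:yes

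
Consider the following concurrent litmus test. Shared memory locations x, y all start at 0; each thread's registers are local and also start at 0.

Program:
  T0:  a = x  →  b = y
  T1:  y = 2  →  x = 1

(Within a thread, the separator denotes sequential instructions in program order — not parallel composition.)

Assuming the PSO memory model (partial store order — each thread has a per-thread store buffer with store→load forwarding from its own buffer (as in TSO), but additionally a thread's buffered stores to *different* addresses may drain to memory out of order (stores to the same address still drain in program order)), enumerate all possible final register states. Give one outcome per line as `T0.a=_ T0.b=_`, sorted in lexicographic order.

outcome vector order: (T0.a,T0.b)
|PSO outcomes| = 4

T0.a=0 T0.b=0
T0.a=0 T0.b=2
T0.a=1 T0.b=0
T0.a=1 T0.b=2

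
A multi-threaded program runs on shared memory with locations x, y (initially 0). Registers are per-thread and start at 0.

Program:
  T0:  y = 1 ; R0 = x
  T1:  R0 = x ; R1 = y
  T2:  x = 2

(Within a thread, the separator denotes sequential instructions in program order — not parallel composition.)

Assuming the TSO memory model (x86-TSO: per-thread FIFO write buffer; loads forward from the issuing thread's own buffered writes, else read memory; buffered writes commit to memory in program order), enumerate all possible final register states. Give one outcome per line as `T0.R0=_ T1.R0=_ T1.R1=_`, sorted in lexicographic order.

T0.R0=0 T1.R0=0 T1.R1=0
T0.R0=0 T1.R0=0 T1.R1=1
T0.R0=0 T1.R0=2 T1.R1=0
T0.R0=0 T1.R0=2 T1.R1=1
T0.R0=2 T1.R0=0 T1.R1=0
T0.R0=2 T1.R0=0 T1.R1=1
T0.R0=2 T1.R0=2 T1.R1=0
T0.R0=2 T1.R0=2 T1.R1=1

outcome vector order: (T0.R0,T1.R0,T1.R1)
|TSO outcomes| = 8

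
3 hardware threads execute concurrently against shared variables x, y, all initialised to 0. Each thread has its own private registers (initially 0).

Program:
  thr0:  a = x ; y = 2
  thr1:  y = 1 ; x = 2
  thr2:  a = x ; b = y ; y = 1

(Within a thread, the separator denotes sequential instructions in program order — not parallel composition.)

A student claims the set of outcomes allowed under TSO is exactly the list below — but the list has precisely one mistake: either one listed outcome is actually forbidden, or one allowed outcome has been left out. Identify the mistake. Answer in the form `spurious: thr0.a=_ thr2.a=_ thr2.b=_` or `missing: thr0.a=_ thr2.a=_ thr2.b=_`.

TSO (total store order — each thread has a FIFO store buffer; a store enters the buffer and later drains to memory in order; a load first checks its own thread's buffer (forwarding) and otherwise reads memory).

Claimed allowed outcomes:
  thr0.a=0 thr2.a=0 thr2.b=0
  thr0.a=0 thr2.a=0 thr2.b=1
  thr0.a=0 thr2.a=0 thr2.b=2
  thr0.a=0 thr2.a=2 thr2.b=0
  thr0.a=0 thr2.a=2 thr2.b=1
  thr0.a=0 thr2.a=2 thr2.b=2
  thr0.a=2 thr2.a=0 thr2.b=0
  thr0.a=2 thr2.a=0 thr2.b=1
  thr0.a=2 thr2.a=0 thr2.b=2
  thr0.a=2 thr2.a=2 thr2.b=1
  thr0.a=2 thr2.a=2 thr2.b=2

outcome vector order: (thr0.a,thr2.a,thr2.b)
under TSO → (0,0,0) (0,0,1) (0,0,2) (0,2,1) (0,2,2) (2,0,0) (2,0,1) (2,0,2) (2,2,1) (2,2,2)
claimed∖TSO = {(0,2,0)}

spurious: thr0.a=0 thr2.a=2 thr2.b=0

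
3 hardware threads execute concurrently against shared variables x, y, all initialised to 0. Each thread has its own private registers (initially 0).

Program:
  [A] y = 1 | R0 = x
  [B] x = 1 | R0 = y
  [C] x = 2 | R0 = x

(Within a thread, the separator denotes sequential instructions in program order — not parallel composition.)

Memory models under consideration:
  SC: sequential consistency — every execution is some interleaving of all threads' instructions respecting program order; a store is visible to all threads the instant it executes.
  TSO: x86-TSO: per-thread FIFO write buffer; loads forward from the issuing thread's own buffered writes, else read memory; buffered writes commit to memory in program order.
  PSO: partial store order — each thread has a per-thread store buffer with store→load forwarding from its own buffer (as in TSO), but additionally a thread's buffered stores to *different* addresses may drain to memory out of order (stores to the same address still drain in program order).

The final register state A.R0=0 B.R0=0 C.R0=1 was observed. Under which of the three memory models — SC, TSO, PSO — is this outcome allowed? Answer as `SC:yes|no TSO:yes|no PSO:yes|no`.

outcome vector order: (A.R0,B.R0,C.R0)
[SC] allowed = {011 012 101 102 111 112 202 211 212}
[TSO] allowed = {001 002 011 012 101 102 111 112 201 202 211 212}
[PSO] allowed = {001 002 011 012 101 102 111 112 201 202 211 212}
target 001 ∈ {TSO,PSO}

SC:no TSO:yes PSO:yes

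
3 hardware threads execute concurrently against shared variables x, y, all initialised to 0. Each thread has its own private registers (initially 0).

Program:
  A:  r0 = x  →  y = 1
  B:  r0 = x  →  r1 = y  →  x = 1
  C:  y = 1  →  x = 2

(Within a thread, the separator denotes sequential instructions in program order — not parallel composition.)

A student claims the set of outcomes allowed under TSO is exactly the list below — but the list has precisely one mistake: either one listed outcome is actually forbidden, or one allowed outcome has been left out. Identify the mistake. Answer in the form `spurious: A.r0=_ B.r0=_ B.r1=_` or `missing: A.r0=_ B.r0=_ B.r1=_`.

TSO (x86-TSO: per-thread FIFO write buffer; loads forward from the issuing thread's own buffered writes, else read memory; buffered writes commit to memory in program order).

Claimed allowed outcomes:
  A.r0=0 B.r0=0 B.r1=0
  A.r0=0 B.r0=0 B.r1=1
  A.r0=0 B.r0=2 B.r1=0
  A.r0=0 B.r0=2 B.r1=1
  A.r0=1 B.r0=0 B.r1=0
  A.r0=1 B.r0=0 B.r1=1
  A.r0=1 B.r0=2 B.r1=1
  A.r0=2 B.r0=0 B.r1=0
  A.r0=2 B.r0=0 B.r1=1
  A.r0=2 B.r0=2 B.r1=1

outcome vector order: (A.r0,B.r0,B.r1)
TSO (9): 000 001 021 100 101 121 200 201 221
claimed∖TSO = {020}

spurious: A.r0=0 B.r0=2 B.r1=0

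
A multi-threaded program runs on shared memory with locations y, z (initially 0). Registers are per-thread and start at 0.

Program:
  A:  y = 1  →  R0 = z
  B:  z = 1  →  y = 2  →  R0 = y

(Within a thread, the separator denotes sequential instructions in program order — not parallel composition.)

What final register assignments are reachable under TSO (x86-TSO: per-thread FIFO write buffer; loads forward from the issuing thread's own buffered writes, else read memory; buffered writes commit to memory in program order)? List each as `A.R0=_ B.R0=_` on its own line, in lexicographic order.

outcome vector order: (A.R0,B.R0)
|TSO outcomes| = 4

A.R0=0 B.R0=1
A.R0=0 B.R0=2
A.R0=1 B.R0=1
A.R0=1 B.R0=2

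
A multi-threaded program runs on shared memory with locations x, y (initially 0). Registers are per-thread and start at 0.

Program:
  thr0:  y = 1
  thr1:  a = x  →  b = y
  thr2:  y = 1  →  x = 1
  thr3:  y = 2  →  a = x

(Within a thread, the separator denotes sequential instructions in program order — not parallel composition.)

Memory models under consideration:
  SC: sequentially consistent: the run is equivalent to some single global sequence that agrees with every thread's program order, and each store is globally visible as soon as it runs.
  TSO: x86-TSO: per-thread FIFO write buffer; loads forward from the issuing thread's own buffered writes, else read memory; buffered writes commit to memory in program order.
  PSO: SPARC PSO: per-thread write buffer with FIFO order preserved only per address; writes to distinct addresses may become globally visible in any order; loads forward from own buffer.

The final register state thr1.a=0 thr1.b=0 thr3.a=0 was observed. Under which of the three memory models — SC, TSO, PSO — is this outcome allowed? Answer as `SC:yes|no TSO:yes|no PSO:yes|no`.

SC:yes TSO:yes PSO:yes

outcome vector order: (thr1.a,thr1.b,thr3.a)
under SC → (0,0,0), (0,0,1), (0,1,0), (0,1,1), (0,2,0), (0,2,1), (1,1,0), (1,1,1), (1,2,0), (1,2,1)
under TSO → (0,0,0), (0,0,1), (0,1,0), (0,1,1), (0,2,0), (0,2,1), (1,1,0), (1,1,1), (1,2,0), (1,2,1)
under PSO → (0,0,0), (0,0,1), (0,1,0), (0,1,1), (0,2,0), (0,2,1), (1,0,0), (1,0,1), (1,1,0), (1,1,1), (1,2,0), (1,2,1)
target (0,0,0) ∈ {SC,TSO,PSO}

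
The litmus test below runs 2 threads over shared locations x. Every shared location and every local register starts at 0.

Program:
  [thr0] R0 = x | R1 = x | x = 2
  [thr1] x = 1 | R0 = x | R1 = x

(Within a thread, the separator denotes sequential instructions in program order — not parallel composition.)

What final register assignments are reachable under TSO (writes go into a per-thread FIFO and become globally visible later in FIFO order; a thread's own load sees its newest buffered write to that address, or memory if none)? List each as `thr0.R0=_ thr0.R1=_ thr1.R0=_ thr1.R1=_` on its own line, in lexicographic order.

thr0.R0=0 thr0.R1=0 thr1.R0=1 thr1.R1=1
thr0.R0=0 thr0.R1=0 thr1.R0=1 thr1.R1=2
thr0.R0=0 thr0.R1=0 thr1.R0=2 thr1.R1=2
thr0.R0=0 thr0.R1=1 thr1.R0=1 thr1.R1=1
thr0.R0=0 thr0.R1=1 thr1.R0=1 thr1.R1=2
thr0.R0=0 thr0.R1=1 thr1.R0=2 thr1.R1=2
thr0.R0=1 thr0.R1=1 thr1.R0=1 thr1.R1=1
thr0.R0=1 thr0.R1=1 thr1.R0=1 thr1.R1=2
thr0.R0=1 thr0.R1=1 thr1.R0=2 thr1.R1=2

outcome vector order: (thr0.R0,thr0.R1,thr1.R0,thr1.R1)
|TSO outcomes| = 9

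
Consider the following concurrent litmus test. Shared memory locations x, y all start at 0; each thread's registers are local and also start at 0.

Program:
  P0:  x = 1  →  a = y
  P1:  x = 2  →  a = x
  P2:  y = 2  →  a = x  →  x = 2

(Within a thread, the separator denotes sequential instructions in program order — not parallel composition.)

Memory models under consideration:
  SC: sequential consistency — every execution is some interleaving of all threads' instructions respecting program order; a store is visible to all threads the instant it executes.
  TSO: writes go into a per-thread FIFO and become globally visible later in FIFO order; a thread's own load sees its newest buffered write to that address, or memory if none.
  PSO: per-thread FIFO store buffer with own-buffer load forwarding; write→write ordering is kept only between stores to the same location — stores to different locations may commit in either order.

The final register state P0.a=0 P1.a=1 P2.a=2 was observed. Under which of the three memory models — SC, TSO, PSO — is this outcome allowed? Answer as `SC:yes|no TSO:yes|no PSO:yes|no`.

SC:no TSO:yes PSO:yes

outcome vector order: (P0.a,P1.a,P2.a)
SC (9): (0,1,1), (0,2,1), (0,2,2), (2,1,0), (2,1,1), (2,1,2), (2,2,0), (2,2,1), (2,2,2)
TSO (12): (0,1,0), (0,1,1), (0,1,2), (0,2,0), (0,2,1), (0,2,2), (2,1,0), (2,1,1), (2,1,2), (2,2,0), (2,2,1), (2,2,2)
PSO (12): (0,1,0), (0,1,1), (0,1,2), (0,2,0), (0,2,1), (0,2,2), (2,1,0), (2,1,1), (2,1,2), (2,2,0), (2,2,1), (2,2,2)
target (0,1,2) ∈ {TSO,PSO}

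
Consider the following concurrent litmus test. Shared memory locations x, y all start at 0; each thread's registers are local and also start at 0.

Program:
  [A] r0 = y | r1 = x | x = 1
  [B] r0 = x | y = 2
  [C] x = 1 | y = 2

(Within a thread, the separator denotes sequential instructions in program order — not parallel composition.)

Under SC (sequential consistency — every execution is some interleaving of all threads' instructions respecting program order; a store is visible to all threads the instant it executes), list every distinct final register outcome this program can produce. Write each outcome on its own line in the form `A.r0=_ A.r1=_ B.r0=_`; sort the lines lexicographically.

A.r0=0 A.r1=0 B.r0=0
A.r0=0 A.r1=0 B.r0=1
A.r0=0 A.r1=1 B.r0=0
A.r0=0 A.r1=1 B.r0=1
A.r0=2 A.r1=0 B.r0=0
A.r0=2 A.r1=1 B.r0=0
A.r0=2 A.r1=1 B.r0=1

outcome vector order: (A.r0,A.r1,B.r0)
|SC outcomes| = 7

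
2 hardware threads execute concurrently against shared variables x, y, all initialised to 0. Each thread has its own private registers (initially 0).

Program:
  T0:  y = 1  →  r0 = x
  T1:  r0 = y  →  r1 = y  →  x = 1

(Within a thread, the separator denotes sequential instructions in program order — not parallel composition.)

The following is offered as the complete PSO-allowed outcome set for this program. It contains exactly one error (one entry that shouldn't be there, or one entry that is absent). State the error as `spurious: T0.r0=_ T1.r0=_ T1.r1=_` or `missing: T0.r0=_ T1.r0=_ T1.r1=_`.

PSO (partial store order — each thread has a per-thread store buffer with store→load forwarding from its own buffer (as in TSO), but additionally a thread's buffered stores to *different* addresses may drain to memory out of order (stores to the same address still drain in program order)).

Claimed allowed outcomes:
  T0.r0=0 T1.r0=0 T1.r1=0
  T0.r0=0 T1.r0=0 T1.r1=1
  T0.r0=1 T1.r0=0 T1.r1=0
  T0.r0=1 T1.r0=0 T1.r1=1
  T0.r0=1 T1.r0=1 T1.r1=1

missing: T0.r0=0 T1.r0=1 T1.r1=1

outcome vector order: (T0.r0,T1.r0,T1.r1)
under PSO → (0,0,0), (0,0,1), (0,1,1), (1,0,0), (1,0,1), (1,1,1)
PSO∖claimed = {(0,1,1)}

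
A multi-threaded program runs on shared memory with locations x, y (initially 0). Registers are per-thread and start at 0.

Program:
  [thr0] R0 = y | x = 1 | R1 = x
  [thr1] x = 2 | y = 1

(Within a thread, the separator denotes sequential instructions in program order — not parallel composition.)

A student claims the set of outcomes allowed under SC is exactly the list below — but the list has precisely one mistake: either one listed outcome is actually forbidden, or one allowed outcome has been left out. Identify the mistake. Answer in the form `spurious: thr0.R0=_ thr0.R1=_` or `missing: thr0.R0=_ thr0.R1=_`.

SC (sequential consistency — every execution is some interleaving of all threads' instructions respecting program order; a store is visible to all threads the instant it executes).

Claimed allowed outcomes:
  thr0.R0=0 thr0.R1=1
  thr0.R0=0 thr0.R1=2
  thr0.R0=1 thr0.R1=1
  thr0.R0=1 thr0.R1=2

outcome vector order: (thr0.R0,thr0.R1)
[SC] allowed = {<0 1>; <0 2>; <1 1>}
claimed∖SC = {<1 2>}

spurious: thr0.R0=1 thr0.R1=2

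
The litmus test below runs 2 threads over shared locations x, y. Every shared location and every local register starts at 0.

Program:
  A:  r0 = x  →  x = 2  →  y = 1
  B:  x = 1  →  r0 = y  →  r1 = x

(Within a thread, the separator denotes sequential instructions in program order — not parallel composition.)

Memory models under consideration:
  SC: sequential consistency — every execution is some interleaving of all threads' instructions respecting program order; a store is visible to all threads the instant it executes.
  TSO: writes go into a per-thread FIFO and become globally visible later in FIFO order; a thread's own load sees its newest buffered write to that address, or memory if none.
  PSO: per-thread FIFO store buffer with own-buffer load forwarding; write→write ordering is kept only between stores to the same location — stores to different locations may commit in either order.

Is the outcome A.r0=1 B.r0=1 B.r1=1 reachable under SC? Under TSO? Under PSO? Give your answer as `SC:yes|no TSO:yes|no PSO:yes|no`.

outcome vector order: (A.r0,B.r0,B.r1)
under SC → 001, 002, 011, 012, 101, 102, 112
under TSO → 001, 002, 011, 012, 101, 102, 112
under PSO → 001, 002, 011, 012, 101, 102, 111, 112
target 111 ∈ {PSO}

SC:no TSO:no PSO:yes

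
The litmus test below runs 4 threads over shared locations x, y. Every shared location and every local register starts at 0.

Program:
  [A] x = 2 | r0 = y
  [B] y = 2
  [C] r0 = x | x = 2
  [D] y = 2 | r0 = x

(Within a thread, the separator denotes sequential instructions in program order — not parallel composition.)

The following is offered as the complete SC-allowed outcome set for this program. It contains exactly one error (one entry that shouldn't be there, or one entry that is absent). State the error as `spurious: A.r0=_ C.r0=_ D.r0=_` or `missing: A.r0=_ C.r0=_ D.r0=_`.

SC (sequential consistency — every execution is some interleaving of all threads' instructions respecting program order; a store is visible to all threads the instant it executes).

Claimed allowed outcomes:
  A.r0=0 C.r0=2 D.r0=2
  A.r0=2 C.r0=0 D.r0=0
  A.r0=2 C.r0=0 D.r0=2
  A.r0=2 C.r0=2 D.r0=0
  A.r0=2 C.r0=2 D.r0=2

outcome vector order: (A.r0,C.r0,D.r0)
SC (6): (0,0,2) (0,2,2) (2,0,0) (2,0,2) (2,2,0) (2,2,2)
SC∖claimed = {(0,0,2)}

missing: A.r0=0 C.r0=0 D.r0=2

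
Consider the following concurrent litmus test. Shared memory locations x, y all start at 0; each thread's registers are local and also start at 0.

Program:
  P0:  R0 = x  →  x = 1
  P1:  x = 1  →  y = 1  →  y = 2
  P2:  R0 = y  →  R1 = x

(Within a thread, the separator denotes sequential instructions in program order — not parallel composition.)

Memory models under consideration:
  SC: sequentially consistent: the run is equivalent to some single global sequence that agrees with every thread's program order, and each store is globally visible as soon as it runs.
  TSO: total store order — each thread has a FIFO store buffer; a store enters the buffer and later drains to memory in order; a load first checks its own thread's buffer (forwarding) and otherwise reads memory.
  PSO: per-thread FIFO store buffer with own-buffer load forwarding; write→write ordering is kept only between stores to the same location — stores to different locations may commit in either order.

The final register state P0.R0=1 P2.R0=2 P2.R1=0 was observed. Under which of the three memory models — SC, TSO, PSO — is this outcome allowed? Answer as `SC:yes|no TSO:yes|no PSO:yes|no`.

outcome vector order: (P0.R0,P2.R0,P2.R1)
SC (8): 000; 001; 011; 021; 100; 101; 111; 121
TSO (8): 000; 001; 011; 021; 100; 101; 111; 121
PSO (12): 000; 001; 010; 011; 020; 021; 100; 101; 110; 111; 120; 121
target 120 ∈ {PSO}

SC:no TSO:no PSO:yes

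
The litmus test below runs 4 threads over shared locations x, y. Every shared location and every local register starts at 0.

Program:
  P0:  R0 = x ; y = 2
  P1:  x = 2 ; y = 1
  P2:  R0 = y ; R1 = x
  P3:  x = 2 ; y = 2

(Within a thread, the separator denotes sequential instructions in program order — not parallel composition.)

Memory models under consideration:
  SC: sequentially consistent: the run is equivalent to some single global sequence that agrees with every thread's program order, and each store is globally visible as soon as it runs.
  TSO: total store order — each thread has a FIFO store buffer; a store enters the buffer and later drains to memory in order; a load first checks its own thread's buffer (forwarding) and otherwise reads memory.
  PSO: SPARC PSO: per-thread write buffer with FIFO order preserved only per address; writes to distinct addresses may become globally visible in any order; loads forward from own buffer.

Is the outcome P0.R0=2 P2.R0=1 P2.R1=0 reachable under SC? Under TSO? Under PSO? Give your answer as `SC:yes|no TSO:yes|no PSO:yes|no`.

SC:no TSO:no PSO:yes

outcome vector order: (P0.R0,P2.R0,P2.R1)
SC (9): <0 0 0> <0 0 2> <0 1 2> <0 2 0> <0 2 2> <2 0 0> <2 0 2> <2 1 2> <2 2 2>
TSO (9): <0 0 0> <0 0 2> <0 1 2> <0 2 0> <0 2 2> <2 0 0> <2 0 2> <2 1 2> <2 2 2>
PSO (12): <0 0 0> <0 0 2> <0 1 0> <0 1 2> <0 2 0> <0 2 2> <2 0 0> <2 0 2> <2 1 0> <2 1 2> <2 2 0> <2 2 2>
target <2 1 0> ∈ {PSO}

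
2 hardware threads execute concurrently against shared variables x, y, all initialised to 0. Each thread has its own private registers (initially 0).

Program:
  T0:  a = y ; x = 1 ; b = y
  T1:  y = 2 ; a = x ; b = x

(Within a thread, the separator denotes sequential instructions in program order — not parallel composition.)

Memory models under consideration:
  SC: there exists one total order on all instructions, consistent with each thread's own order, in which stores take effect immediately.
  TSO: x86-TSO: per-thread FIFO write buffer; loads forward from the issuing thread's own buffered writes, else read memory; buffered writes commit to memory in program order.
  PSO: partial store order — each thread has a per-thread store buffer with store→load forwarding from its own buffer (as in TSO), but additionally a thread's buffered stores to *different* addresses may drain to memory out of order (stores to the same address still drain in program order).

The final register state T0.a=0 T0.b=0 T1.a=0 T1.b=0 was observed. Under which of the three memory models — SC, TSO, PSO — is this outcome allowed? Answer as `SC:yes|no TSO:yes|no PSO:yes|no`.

outcome vector order: (T0.a,T0.b,T1.a,T1.b)
SC (7): <0 0 1 1>, <0 2 0 0>, <0 2 0 1>, <0 2 1 1>, <2 2 0 0>, <2 2 0 1>, <2 2 1 1>
TSO (9): <0 0 0 0>, <0 0 0 1>, <0 0 1 1>, <0 2 0 0>, <0 2 0 1>, <0 2 1 1>, <2 2 0 0>, <2 2 0 1>, <2 2 1 1>
PSO (9): <0 0 0 0>, <0 0 0 1>, <0 0 1 1>, <0 2 0 0>, <0 2 0 1>, <0 2 1 1>, <2 2 0 0>, <2 2 0 1>, <2 2 1 1>
target <0 0 0 0> ∈ {TSO,PSO}

SC:no TSO:yes PSO:yes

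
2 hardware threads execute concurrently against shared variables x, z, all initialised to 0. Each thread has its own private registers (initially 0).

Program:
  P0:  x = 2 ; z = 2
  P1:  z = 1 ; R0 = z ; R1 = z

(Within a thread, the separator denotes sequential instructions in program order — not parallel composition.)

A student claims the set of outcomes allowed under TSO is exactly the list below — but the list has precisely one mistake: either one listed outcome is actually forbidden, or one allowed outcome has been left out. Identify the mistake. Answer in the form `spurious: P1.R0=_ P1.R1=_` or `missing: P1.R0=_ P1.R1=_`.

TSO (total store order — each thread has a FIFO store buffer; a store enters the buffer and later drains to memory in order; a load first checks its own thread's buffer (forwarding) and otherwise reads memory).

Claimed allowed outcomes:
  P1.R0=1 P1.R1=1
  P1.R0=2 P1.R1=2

missing: P1.R0=1 P1.R1=2

outcome vector order: (P1.R0,P1.R1)
TSO: 3 outcomes — {11 12 22}
TSO∖claimed = {12}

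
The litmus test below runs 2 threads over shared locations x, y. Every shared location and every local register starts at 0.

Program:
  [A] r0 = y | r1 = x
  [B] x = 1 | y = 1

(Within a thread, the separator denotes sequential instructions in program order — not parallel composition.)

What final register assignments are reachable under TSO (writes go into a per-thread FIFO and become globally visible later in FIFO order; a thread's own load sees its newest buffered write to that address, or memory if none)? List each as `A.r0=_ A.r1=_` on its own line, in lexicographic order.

outcome vector order: (A.r0,A.r1)
|TSO outcomes| = 3

A.r0=0 A.r1=0
A.r0=0 A.r1=1
A.r0=1 A.r1=1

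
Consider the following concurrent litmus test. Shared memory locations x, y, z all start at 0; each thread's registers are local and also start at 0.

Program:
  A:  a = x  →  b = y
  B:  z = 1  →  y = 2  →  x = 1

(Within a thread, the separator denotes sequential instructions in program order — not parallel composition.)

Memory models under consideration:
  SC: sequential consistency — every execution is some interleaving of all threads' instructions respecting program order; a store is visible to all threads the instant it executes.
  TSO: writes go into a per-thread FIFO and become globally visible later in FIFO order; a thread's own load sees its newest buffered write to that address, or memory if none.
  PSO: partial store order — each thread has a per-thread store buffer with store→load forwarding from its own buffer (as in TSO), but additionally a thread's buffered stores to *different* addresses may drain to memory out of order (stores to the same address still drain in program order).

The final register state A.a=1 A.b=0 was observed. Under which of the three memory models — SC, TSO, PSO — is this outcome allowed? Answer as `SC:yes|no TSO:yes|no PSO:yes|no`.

SC:no TSO:no PSO:yes

outcome vector order: (A.a,A.b)
[SC] allowed = {0/0 0/2 1/2}
[TSO] allowed = {0/0 0/2 1/2}
[PSO] allowed = {0/0 0/2 1/0 1/2}
target 1/0 ∈ {PSO}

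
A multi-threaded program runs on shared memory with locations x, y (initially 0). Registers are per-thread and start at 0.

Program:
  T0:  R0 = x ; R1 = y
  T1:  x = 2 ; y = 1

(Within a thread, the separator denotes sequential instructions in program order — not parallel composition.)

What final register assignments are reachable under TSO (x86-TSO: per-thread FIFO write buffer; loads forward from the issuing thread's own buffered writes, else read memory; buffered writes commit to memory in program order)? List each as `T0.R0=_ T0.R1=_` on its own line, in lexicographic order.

outcome vector order: (T0.R0,T0.R1)
|TSO outcomes| = 4

T0.R0=0 T0.R1=0
T0.R0=0 T0.R1=1
T0.R0=2 T0.R1=0
T0.R0=2 T0.R1=1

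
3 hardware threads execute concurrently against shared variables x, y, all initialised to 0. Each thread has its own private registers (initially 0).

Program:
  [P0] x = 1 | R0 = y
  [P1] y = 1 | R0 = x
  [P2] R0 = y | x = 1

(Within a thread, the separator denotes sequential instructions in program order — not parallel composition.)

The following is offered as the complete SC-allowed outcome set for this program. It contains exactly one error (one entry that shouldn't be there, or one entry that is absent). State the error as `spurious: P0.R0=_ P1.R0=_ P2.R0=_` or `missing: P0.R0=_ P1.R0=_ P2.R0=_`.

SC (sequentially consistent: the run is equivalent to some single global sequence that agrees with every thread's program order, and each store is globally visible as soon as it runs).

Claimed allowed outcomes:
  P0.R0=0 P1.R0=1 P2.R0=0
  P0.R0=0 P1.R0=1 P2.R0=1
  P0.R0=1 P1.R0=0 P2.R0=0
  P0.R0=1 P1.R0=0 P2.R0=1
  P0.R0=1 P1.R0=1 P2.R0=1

missing: P0.R0=1 P1.R0=1 P2.R0=0

outcome vector order: (P0.R0,P1.R0,P2.R0)
[SC] allowed = {0/1/0, 0/1/1, 1/0/0, 1/0/1, 1/1/0, 1/1/1}
SC∖claimed = {1/1/0}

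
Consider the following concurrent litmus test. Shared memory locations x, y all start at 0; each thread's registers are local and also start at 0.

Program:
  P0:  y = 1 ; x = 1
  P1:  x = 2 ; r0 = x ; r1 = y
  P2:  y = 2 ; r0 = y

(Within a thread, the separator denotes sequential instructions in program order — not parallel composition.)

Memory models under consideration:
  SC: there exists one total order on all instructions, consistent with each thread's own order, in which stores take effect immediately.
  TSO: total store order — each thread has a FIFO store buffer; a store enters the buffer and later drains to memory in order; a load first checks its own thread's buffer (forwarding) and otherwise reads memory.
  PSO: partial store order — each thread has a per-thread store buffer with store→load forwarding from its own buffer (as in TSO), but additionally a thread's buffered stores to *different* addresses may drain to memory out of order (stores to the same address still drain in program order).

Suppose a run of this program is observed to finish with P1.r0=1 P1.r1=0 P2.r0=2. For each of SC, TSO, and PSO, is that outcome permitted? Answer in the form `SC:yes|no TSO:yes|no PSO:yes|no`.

outcome vector order: (P1.r0,P1.r1,P2.r0)
[SC] allowed = {(1,1,1) (1,1,2) (1,2,2) (2,0,1) (2,0,2) (2,1,1) (2,1,2) (2,2,1) (2,2,2)}
[TSO] allowed = {(1,1,1) (1,1,2) (1,2,2) (2,0,1) (2,0,2) (2,1,1) (2,1,2) (2,2,1) (2,2,2)}
[PSO] allowed = {(1,0,1) (1,0,2) (1,1,1) (1,1,2) (1,2,1) (1,2,2) (2,0,1) (2,0,2) (2,1,1) (2,1,2) (2,2,1) (2,2,2)}
target (1,0,2) ∈ {PSO}

SC:no TSO:no PSO:yes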